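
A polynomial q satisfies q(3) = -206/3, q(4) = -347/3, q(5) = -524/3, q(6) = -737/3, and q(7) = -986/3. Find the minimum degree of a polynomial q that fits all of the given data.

Forward differences of the values at u = 3, 4, 5, 6, 7:
  q  : -206/3  -347/3  -524/3  -737/3  -986/3
  Δ  : -47  -59  -71  -83
  Δ^2: -12  -12  -12
  Δ^3: 0  0
  Δ^4: 0
The second differences are constant (-12) and nonzero, while all higher differences vanish, so the minimal degree is 2.

2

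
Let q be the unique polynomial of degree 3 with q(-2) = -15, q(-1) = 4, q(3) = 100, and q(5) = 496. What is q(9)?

Write q(u) = au^3 + bu^2 + cu + d. Substituting each data point gives a linear system:
  -8a + 4b - 2c + d = -15
  -a + b - c + d = 4
  27a + 9b + 3c + d = 100
  125a + 25b + 5c + d = 496
Solving the system yields a = 4, b = 1, c = -6, d = 1.
So q(u) = 4u³ + u² - 6u + 1.
Then q(9) = 2944.

2944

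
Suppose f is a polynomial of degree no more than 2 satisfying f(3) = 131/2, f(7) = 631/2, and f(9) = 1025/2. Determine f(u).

Using the Lagrange interpolation formula with nodes 3, 7, 9:
  L_0(u) = (u - 7)(u - 9) / 24
  L_1(u) = (u - 3)(u - 9) / -8
  L_2(u) = (u - 3)(u - 7) / 12
Then f(u) = 131/2·L_0(u) + 631/2·L_1(u) + 1025/2·L_2(u).
Expanding and collecting terms gives f(u) = 6u^2 + (5/2)u + 4.
Check: f(9) = 1025/2. ✓

f(u) = 6u^2 + (5/2)u + 4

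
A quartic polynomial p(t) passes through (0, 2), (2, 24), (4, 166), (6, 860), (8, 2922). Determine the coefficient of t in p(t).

5

Write p(t) = at^4 + bt^3 + ct^2 + dt + e. Substituting each data point gives a linear system:
  e = 2
  16a + 8b + 4c + 2d + e = 24
  256a + 64b + 16c + 4d + e = 166
  1296a + 216b + 36c + 6d + e = 860
  4096a + 512b + 64c + 8d + e = 2922
Solving the system yields a = 1, b = -3, c = 5, d = 5, e = 2.
So p(t) = t^4 - 3t^3 + 5t^2 + 5t + 2.
The coefficient of t is 5.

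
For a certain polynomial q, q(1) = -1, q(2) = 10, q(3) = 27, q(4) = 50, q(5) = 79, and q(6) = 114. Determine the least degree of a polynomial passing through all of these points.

2

Forward differences of the values at t = 1, 2, 3, 4, 5, 6:
  q  : -1  10  27  50  79  114
  Δ  : 11  17  23  29  35
  Δ^2: 6  6  6  6
  Δ^3: 0  0  0
  Δ^4: 0  0
  Δ^5: 0
The second differences are constant (6) and nonzero, while all higher differences vanish, so the minimal degree is 2.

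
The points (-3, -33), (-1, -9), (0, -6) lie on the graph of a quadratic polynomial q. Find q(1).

-9

Using the Lagrange interpolation formula with nodes -3, -1, 0:
  L_0(u) = (u + 1)u / 6
  L_1(u) = (u + 3)u / -2
  L_2(u) = (u + 3)(u + 1) / 3
Then q(u) = -33·L_0(u) - 9·L_1(u) - 6·L_2(u).
Expanding and collecting terms gives q(u) = -3u^2 - 6.
Evaluating at u = 1: q(1) = -9.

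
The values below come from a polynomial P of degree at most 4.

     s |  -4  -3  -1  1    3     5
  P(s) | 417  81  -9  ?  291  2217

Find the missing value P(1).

The 5 known points determine the degree-4 polynomial uniquely.
Write P(s) = as^4 + bs^3 + cs^2 + ds + e. Substituting each data point gives a linear system:
  256a - 64b + 16c - 4d + e = 417
  81a - 27b + 9c - 3d + e = 81
  a - b + c - d + e = -9
  81a + 27b + 9c + 3d + e = 291
  625a + 125b + 25c + 5d + e = 2217
Solving the system yields a = 3, b = 4, c = -6, d = -1, e = -3.
So P(s) = 3s^4 + 4s^3 - 6s^2 - s - 3.
Then P(1) = -3.

-3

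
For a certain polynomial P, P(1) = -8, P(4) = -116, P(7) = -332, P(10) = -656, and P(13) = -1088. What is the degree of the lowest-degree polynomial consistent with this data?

2

Forward differences of the values at s = 1, 4, 7, 10, 13:
  P  : -8  -116  -332  -656  -1088
  Δ  : -108  -216  -324  -432
  Δ^2: -108  -108  -108
  Δ^3: 0  0
  Δ^4: 0
The second differences are constant (-108) and nonzero, while all higher differences vanish, so the minimal degree is 2.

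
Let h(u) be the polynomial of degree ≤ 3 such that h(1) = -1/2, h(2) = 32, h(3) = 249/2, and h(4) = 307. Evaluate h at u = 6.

1062

Using the Lagrange interpolation formula with nodes 1, 2, 3, 4:
  L_0(u) = (u - 2)(u - 3)(u - 4) / -6
  L_1(u) = (u - 1)(u - 3)(u - 4) / 2
  L_2(u) = (u - 1)(u - 2)(u - 4) / -2
  L_3(u) = (u - 1)(u - 2)(u - 3) / 6
Then h(u) = -1/2·L_0(u) + 32·L_1(u) + 249/2·L_2(u) + 307·L_3(u).
Expanding and collecting terms gives h(u) = 5u³ - (5/2)u - 3.
Evaluating at u = 6: h(6) = 1062.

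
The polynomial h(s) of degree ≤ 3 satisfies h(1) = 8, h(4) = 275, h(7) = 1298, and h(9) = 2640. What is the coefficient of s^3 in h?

3

Write h(s) = as^3 + bs^2 + cs + d. Substituting each data point gives a linear system:
  a + b + c + d = 8
  64a + 16b + 4c + d = 275
  343a + 49b + 7c + d = 1298
  729a + 81b + 9c + d = 2640
Solving the system yields a = 3, b = 6, c = -4, d = 3.
So h(s) = 3s^3 + 6s^2 - 4s + 3.
The leading coefficient is 3.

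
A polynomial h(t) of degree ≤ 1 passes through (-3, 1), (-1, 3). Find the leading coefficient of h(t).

Write h(t) = at + b. Substituting each data point gives a linear system:
  -3a + b = 1
  -a + b = 3
Solving the system yields a = 1, b = 4.
So h(t) = t + 4.
The leading coefficient is 1.

1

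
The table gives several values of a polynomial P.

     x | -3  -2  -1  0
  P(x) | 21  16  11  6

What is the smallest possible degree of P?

Forward differences of the values at x = -3, -2, -1, 0:
  P  : 21  16  11  6
  Δ  : -5  -5  -5
  Δ^2: 0  0
  Δ^3: 0
The first differences are constant (-5) and nonzero, while all higher differences vanish, so the minimal degree is 1.

1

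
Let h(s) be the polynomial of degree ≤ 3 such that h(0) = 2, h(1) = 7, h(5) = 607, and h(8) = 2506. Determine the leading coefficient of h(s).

Write h(s) = as^3 + bs^2 + cs + d. Substituting each data point gives a linear system:
  d = 2
  a + b + c + d = 7
  125a + 25b + 5c + d = 607
  512a + 64b + 8c + d = 2506
Solving the system yields a = 5, b = -1, c = 1, d = 2.
So h(s) = 5s^3 - s^2 + s + 2.
The leading coefficient is 5.

5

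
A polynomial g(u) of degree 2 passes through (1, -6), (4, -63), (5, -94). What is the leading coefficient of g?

-3

Write g(u) = au^2 + bu + c. Substituting each data point gives a linear system:
  a + b + c = -6
  16a + 4b + c = -63
  25a + 5b + c = -94
Solving the system yields a = -3, b = -4, c = 1.
So g(u) = -3u^2 - 4u + 1.
The leading coefficient is -3.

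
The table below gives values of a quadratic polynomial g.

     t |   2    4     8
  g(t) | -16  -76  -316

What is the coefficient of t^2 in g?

-5

Write g(t) = at^2 + bt + c. Substituting each data point gives a linear system:
  4a + 2b + c = -16
  16a + 4b + c = -76
  64a + 8b + c = -316
Solving the system yields a = -5, b = 0, c = 4.
So g(t) = -5t² + 4.
The leading coefficient is -5.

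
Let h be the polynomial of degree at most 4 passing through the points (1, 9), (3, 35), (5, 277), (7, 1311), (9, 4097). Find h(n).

h(n) = n^4 - 4n^3 + 5n^2 + 5n + 2

Using the Lagrange interpolation formula with nodes 1, 3, 5, 7, 9:
  L_0(n) = (n - 3)(n - 5)(n - 7)(n - 9) / 384
  L_1(n) = (n - 1)(n - 5)(n - 7)(n - 9) / -96
  L_2(n) = (n - 1)(n - 3)(n - 7)(n - 9) / 64
  L_3(n) = (n - 1)(n - 3)(n - 5)(n - 9) / -96
  L_4(n) = (n - 1)(n - 3)(n - 5)(n - 7) / 384
Then h(n) = 9·L_0(n) + 35·L_1(n) + 277·L_2(n) + 1311·L_3(n) + 4097·L_4(n).
Expanding and collecting terms gives h(n) = n⁴ - 4n³ + 5n² + 5n + 2.
Check: h(1) = 9. ✓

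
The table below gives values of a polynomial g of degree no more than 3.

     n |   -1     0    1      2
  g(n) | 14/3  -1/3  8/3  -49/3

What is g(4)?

-721/3

Forward differences of the values at n = -1, 0, 1, 2:
  g  : 14/3  -1/3  8/3  -49/3
  Δ  : -5  3  -19
  Δ^2: 8  -22
  Δ^3: -30
The third differences are constant, confirming degree 3.
Interpolating (Newton forward form) and evaluating at n = 4 gives g(4) = -721/3.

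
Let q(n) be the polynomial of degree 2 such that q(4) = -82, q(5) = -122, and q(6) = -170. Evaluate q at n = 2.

-26

Write q(n) = an^2 + bn + c. Substituting each data point gives a linear system:
  16a + 4b + c = -82
  25a + 5b + c = -122
  36a + 6b + c = -170
Solving the system yields a = -4, b = -4, c = -2.
So q(n) = -4n^2 - 4n - 2.
Then q(2) = -26.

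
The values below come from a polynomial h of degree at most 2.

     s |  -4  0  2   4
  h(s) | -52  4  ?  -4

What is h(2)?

The 3 known points determine the degree-2 polynomial uniquely.
Write h(s) = as^2 + bs + c. Substituting each data point gives a linear system:
  16a - 4b + c = -52
  c = 4
  16a + 4b + c = -4
Solving the system yields a = -2, b = 6, c = 4.
So h(s) = -2s^2 + 6s + 4.
Then h(2) = 8.

8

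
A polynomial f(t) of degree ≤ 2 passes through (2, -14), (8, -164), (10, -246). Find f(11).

Using the Lagrange interpolation formula with nodes 2, 8, 10:
  L_0(t) = (t - 8)(t - 10) / 48
  L_1(t) = (t - 2)(t - 10) / -12
  L_2(t) = (t - 2)(t - 8) / 16
Then f(t) = -14·L_0(t) - 164·L_1(t) - 246·L_2(t).
Expanding and collecting terms gives f(t) = -2t² - 5t + 4.
Evaluating at t = 11: f(11) = -293.

-293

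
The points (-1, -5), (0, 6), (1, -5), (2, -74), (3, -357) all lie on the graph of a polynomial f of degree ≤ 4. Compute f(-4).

Using the Lagrange interpolation formula with nodes -1, 0, 1, 2, 3:
  L_0(t) = t(t - 1)(t - 2)(t - 3) / 24
  L_1(t) = (t + 1)(t - 1)(t - 2)(t - 3) / -6
  L_2(t) = (t + 1)t(t - 2)(t - 3) / 4
  L_3(t) = (t + 1)t(t - 1)(t - 3) / -6
  L_4(t) = (t + 1)t(t - 1)(t - 2) / 24
Then f(t) = -5·L_0(t) + 6·L_1(t) - 5·L_2(t) - 74·L_3(t) - 357·L_4(t).
Expanding and collecting terms gives f(t) = -5t^4 + 4t^3 - 6t^2 - 4t + 6.
Evaluating at t = -4: f(-4) = -1610.

-1610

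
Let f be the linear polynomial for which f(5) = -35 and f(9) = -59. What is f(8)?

-53

Write f(s) = as + b. Substituting each data point gives a linear system:
  5a + b = -35
  9a + b = -59
Solving the system yields a = -6, b = -5.
So f(s) = -6s - 5.
Then f(8) = -53.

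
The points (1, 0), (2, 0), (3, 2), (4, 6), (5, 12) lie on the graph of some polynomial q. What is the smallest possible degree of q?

Forward differences of the values at s = 1, 2, 3, 4, 5:
  q  : 0  0  2  6  12
  Δ  : 0  2  4  6
  Δ^2: 2  2  2
  Δ^3: 0  0
  Δ^4: 0
The second differences are constant (2) and nonzero, while all higher differences vanish, so the minimal degree is 2.

2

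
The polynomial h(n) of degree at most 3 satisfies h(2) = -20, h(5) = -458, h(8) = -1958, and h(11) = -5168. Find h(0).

Using the Lagrange interpolation formula with nodes 2, 5, 8, 11:
  L_0(n) = (n - 5)(n - 8)(n - 11) / -162
  L_1(n) = (n - 2)(n - 8)(n - 11) / 54
  L_2(n) = (n - 2)(n - 5)(n - 11) / -54
  L_3(n) = (n - 2)(n - 5)(n - 8) / 162
Then h(n) = -20·L_0(n) - 458·L_1(n) - 1958·L_2(n) - 5168·L_3(n).
Expanding and collecting terms gives h(n) = -4n^3 + n^2 + 3n + 2.
Evaluating at n = 0: h(0) = 2.

2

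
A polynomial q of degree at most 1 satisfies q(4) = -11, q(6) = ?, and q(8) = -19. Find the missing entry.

The 2 known points determine the degree-1 polynomial uniquely.
Write q(n) = an + b. Substituting each data point gives a linear system:
  4a + b = -11
  8a + b = -19
Solving the system yields a = -2, b = -3.
So q(n) = -2n - 3.
Then q(6) = -15.

-15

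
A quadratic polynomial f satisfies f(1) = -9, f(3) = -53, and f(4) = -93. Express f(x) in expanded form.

f(x) = -6x^2 + 2x - 5

Using the Lagrange interpolation formula with nodes 1, 3, 4:
  L_0(x) = (x - 3)(x - 4) / 6
  L_1(x) = (x - 1)(x - 4) / -2
  L_2(x) = (x - 1)(x - 3) / 3
Then f(x) = -9·L_0(x) - 53·L_1(x) - 93·L_2(x).
Expanding and collecting terms gives f(x) = -6x² + 2x - 5.
Check: f(4) = -93. ✓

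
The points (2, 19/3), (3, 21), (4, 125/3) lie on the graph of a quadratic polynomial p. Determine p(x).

Write p(x) = ax^2 + bx + c. Substituting each data point gives a linear system:
  4a + 2b + c = 19/3
  9a + 3b + c = 21
  16a + 4b + c = 125/3
Solving the system yields a = 3, b = -1/3, c = -5.
So p(x) = 3x^2 - (1/3)x - 5.
Check: p(2) = 19/3. ✓

p(x) = 3x^2 - (1/3)x - 5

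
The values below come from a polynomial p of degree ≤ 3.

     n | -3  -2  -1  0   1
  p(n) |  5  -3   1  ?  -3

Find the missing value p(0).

The 4 known points determine the degree-3 polynomial uniquely.
Write p(n) = an^3 + bn^2 + cn + d. Substituting each data point gives a linear system:
  -27a + 9b - 3c + d = 5
  -8a + 4b - 2c + d = -3
  -a + b - c + d = 1
  a + b + c + d = -3
Solving the system yields a = -2, b = -6, c = 0, d = 5.
So p(n) = -2n^3 - 6n^2 + 5.
Then p(0) = 5.

5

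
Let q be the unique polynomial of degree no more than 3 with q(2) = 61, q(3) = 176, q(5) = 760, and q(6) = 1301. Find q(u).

q(u) = 6u^3 - u^2 + 6u + 5

Using the Lagrange interpolation formula with nodes 2, 3, 5, 6:
  L_0(u) = (u - 3)(u - 5)(u - 6) / -12
  L_1(u) = (u - 2)(u - 5)(u - 6) / 6
  L_2(u) = (u - 2)(u - 3)(u - 6) / -6
  L_3(u) = (u - 2)(u - 3)(u - 5) / 12
Then q(u) = 61·L_0(u) + 176·L_1(u) + 760·L_2(u) + 1301·L_3(u).
Expanding and collecting terms gives q(u) = 6u^3 - u^2 + 6u + 5.
Check: q(3) = 176. ✓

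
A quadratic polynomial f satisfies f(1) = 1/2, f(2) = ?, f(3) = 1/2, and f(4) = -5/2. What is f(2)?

On equispaced nodes a degree-2 polynomial has vanishing third forward difference, so
  - f(1) + 3·f(2) - 3·f(3) + f(4) = 0.
Substituting the known values and solving for f(2):
  3·f(2) = 9/2
  f(2) = 3/2.

3/2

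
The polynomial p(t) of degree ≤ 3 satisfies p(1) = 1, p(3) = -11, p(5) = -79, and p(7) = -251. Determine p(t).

Using the Lagrange interpolation formula with nodes 1, 3, 5, 7:
  L_0(t) = (t - 3)(t - 5)(t - 7) / -48
  L_1(t) = (t - 1)(t - 5)(t - 7) / 16
  L_2(t) = (t - 1)(t - 3)(t - 7) / -16
  L_3(t) = (t - 1)(t - 3)(t - 5) / 48
Then p(t) = 1·L_0(t) - 11·L_1(t) - 79·L_2(t) - 251·L_3(t).
Expanding and collecting terms gives p(t) = -t³ + 2t² - t + 1.
Check: p(1) = 1. ✓

p(t) = -t^3 + 2t^2 - t + 1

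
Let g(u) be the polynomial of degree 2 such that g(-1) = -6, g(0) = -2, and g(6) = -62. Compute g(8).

Using the Lagrange interpolation formula with nodes -1, 0, 6:
  L_0(u) = u(u - 6) / 7
  L_1(u) = (u + 1)(u - 6) / -6
  L_2(u) = (u + 1)u / 42
Then g(u) = -6·L_0(u) - 2·L_1(u) - 62·L_2(u).
Expanding and collecting terms gives g(u) = -2u² + 2u - 2.
Evaluating at u = 8: g(8) = -114.

-114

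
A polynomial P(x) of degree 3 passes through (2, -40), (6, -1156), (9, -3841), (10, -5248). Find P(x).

P(x) = -5x^3 - 3x^2 + 5x + 2

Write P(x) = ax^3 + bx^2 + cx + d. Substituting each data point gives a linear system:
  8a + 4b + 2c + d = -40
  216a + 36b + 6c + d = -1156
  729a + 81b + 9c + d = -3841
  1000a + 100b + 10c + d = -5248
Solving the system yields a = -5, b = -3, c = 5, d = 2.
So P(x) = -5x^3 - 3x^2 + 5x + 2.
Check: P(2) = -40. ✓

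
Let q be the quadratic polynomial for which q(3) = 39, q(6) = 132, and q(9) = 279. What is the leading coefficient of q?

Write q(t) = at^2 + bt + c. Substituting each data point gives a linear system:
  9a + 3b + c = 39
  36a + 6b + c = 132
  81a + 9b + c = 279
Solving the system yields a = 3, b = 4, c = 0.
So q(t) = 3t² + 4t.
The leading coefficient is 3.

3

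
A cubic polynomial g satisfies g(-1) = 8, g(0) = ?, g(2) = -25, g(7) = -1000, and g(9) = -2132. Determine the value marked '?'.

The 4 known points determine the degree-3 polynomial uniquely.
Write g(x) = ax^3 + bx^2 + cx + d. Substituting each data point gives a linear system:
  -a + b - c + d = 8
  8a + 4b + 2c + d = -25
  343a + 49b + 7c + d = -1000
  729a + 81b + 9c + d = -2132
Solving the system yields a = -3, b = 1, c = -3, d = 1.
So g(x) = -3x^3 + x^2 - 3x + 1.
Then g(0) = 1.

1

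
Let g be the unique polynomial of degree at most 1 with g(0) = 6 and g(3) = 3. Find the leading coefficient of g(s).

Write g(s) = as + b. Substituting each data point gives a linear system:
  b = 6
  3a + b = 3
Solving the system yields a = -1, b = 6.
So g(s) = -s + 6.
The leading coefficient is -1.

-1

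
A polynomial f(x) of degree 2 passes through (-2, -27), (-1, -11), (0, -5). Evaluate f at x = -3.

Write f(x) = ax^2 + bx + c. Substituting each data point gives a linear system:
  4a - 2b + c = -27
  a - b + c = -11
  c = -5
Solving the system yields a = -5, b = 1, c = -5.
So f(x) = -5x^2 + x - 5.
Then f(-3) = -53.

-53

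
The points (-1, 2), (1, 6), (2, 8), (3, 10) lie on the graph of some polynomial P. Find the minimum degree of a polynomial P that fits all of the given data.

1

Divided differences on the nodes -1, 1, 2, 3:
  order 0: 2  6  8  10
  order 1: 2  2  2
  order 2: 0  0
  order 3: 0
The order-1 divided differences are all 2 (nonzero) and every higher order vanishes, so the data lies on a polynomial of degree exactly 1.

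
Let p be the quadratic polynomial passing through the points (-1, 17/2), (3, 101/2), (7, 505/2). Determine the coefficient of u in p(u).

Write p(u) = au^2 + bu + c. Substituting each data point gives a linear system:
  a - b + c = 17/2
  9a + 3b + c = 101/2
  49a + 7b + c = 505/2
Solving the system yields a = 5, b = 1/2, c = 4.
So p(u) = 5u^2 + (1/2)u + 4.
The coefficient of u is 1/2.

1/2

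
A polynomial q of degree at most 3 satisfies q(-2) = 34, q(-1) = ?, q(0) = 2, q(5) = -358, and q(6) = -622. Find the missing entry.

8

The 4 known points determine the degree-3 polynomial uniquely.
Write q(t) = at^3 + bt^2 + ct + d. Substituting each data point gives a linear system:
  -8a + 4b - 2c + d = 34
  d = 2
  125a + 25b + 5c + d = -358
  216a + 36b + 6c + d = -622
Solving the system yields a = -3, b = 1, c = -2, d = 2.
So q(t) = -3t^3 + t^2 - 2t + 2.
Then q(-1) = 8.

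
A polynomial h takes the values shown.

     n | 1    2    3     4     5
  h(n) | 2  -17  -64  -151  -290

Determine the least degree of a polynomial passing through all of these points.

Forward differences of the values at n = 1, 2, 3, 4, 5:
  h  : 2  -17  -64  -151  -290
  Δ  : -19  -47  -87  -139
  Δ^2: -28  -40  -52
  Δ^3: -12  -12
  Δ^4: 0
The third differences are constant (-12) and nonzero, while all higher differences vanish, so the minimal degree is 3.

3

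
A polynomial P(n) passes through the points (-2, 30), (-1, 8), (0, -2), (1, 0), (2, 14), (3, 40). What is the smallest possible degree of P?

2

Forward differences of the values at n = -2, -1, 0, 1, 2, 3:
  P  : 30  8  -2  0  14  40
  Δ  : -22  -10  2  14  26
  Δ^2: 12  12  12  12
  Δ^3: 0  0  0
  Δ^4: 0  0
  Δ^5: 0
The second differences are constant (12) and nonzero, while all higher differences vanish, so the minimal degree is 2.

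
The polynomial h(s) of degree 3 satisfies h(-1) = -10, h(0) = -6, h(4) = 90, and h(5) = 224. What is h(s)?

h(s) = 3s^3 - 5s^2 - 4s - 6

Write h(s) = as^3 + bs^2 + cs + d. Substituting each data point gives a linear system:
  -a + b - c + d = -10
  d = -6
  64a + 16b + 4c + d = 90
  125a + 25b + 5c + d = 224
Solving the system yields a = 3, b = -5, c = -4, d = -6.
So h(s) = 3s^3 - 5s^2 - 4s - 6.
Check: h(4) = 90. ✓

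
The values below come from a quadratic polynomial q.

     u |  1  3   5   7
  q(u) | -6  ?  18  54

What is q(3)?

The 3 known points determine the degree-2 polynomial uniquely.
Write q(u) = au^2 + bu + c. Substituting each data point gives a linear system:
  a + b + c = -6
  25a + 5b + c = 18
  49a + 7b + c = 54
Solving the system yields a = 2, b = -6, c = -2.
So q(u) = 2u^2 - 6u - 2.
Then q(3) = -2.

-2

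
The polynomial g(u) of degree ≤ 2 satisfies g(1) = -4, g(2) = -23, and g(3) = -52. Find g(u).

g(u) = -5u^2 - 4u + 5

Write g(u) = au^2 + bu + c. Substituting each data point gives a linear system:
  a + b + c = -4
  4a + 2b + c = -23
  9a + 3b + c = -52
Solving the system yields a = -5, b = -4, c = 5.
So g(u) = -5u^2 - 4u + 5.
Check: g(3) = -52. ✓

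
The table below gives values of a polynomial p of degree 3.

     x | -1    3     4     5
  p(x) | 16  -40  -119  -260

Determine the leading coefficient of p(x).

Write p(x) = ax^3 + bx^2 + cx + d. Substituting each data point gives a linear system:
  -a + b - c + d = 16
  27a + 9b + 3c + d = -40
  64a + 16b + 4c + d = -119
  125a + 25b + 5c + d = -260
Solving the system yields a = -3, b = 5, c = -3, d = 5.
So p(x) = -3x^3 + 5x^2 - 3x + 5.
The leading coefficient is -3.

-3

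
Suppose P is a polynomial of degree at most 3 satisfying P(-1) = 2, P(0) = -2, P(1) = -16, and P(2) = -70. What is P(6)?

-1286

Write P(u) = au^3 + bu^2 + cu + d. Substituting each data point gives a linear system:
  -a + b - c + d = 2
  d = -2
  a + b + c + d = -16
  8a + 4b + 2c + d = -70
Solving the system yields a = -5, b = -5, c = -4, d = -2.
So P(u) = -5u³ - 5u² - 4u - 2.
Then P(6) = -1286.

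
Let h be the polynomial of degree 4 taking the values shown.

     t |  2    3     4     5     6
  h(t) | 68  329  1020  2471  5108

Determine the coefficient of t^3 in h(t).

Write h(t) = at^4 + bt^3 + ct^2 + dt + e. Substituting each data point gives a linear system:
  16a + 8b + 4c + 2d + e = 68
  81a + 27b + 9c + 3d + e = 329
  256a + 64b + 16c + 4d + e = 1020
  625a + 125b + 25c + 5d + e = 2471
  1296a + 216b + 36c + 6d + e = 5108
Solving the system yields a = 4, b = -1, c = 4, d = 0, e = -4.
So h(t) = 4t^4 - t^3 + 4t^2 - 4.
The coefficient of t^3 is -1.

-1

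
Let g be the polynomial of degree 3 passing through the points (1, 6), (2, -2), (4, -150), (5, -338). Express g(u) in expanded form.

g(u) = -4u^3 + 6u^2 + 2u + 2

Write g(u) = au^3 + bu^2 + cu + d. Substituting each data point gives a linear system:
  a + b + c + d = 6
  8a + 4b + 2c + d = -2
  64a + 16b + 4c + d = -150
  125a + 25b + 5c + d = -338
Solving the system yields a = -4, b = 6, c = 2, d = 2.
So g(u) = -4u^3 + 6u^2 + 2u + 2.
Check: g(1) = 6. ✓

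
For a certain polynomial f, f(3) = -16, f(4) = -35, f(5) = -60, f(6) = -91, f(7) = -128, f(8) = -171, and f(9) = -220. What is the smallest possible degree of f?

2

Forward differences of the values at u = 3, 4, 5, 6, 7, 8, 9:
  f  : -16  -35  -60  -91  -128  -171  -220
  Δ  : -19  -25  -31  -37  -43  -49
  Δ^2: -6  -6  -6  -6  -6
  Δ^3: 0  0  0  0
  Δ^4: 0  0  0
  Δ^5: 0  0
  Δ^6: 0
The second differences are constant (-6) and nonzero, while all higher differences vanish, so the minimal degree is 2.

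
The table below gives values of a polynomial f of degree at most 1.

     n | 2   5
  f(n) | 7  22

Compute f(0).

-3

Write f(n) = an + b. Substituting each data point gives a linear system:
  2a + b = 7
  5a + b = 22
Solving the system yields a = 5, b = -3.
So f(n) = 5n - 3.
Then f(0) = -3.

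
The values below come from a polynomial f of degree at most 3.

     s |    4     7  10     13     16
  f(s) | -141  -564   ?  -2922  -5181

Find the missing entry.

On equispaced nodes a degree-3 polynomial has vanishing fourth forward difference, so
  f(4) - 4·f(7) + 6·f(10) - 4·f(13) + f(16) = 0.
Substituting the known values and solving for f(10):
  6·f(10) = -8622
  f(10) = -1437.

-1437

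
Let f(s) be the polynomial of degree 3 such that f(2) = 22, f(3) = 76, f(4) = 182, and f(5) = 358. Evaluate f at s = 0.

-2

Forward differences of the values at s = 2, 3, 4, 5:
  f  : 22  76  182  358
  Δ  : 54  106  176
  Δ^2: 52  70
  Δ^3: 18
The third differences are constant, confirming degree 3.
Interpolating (Newton forward form) and evaluating at s = 0 gives f(0) = -2.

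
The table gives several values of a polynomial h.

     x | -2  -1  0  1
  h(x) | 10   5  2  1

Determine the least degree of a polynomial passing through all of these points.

Forward differences of the values at x = -2, -1, 0, 1:
  h  : 10  5  2  1
  Δ  : -5  -3  -1
  Δ^2: 2  2
  Δ^3: 0
The second differences are constant (2) and nonzero, while all higher differences vanish, so the minimal degree is 2.

2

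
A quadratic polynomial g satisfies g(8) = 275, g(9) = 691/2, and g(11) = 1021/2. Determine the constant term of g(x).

Write g(x) = ax^2 + bx + c. Substituting each data point gives a linear system:
  64a + 8b + c = 275
  81a + 9b + c = 691/2
  121a + 11b + c = 1021/2
Solving the system yields a = 4, b = 5/2, c = -1.
So g(x) = 4x² + (5/2)x - 1.
The constant term is -1.

-1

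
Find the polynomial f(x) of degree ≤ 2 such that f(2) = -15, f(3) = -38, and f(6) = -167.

f(x) = -5x^2 + 2x + 1

Using the Lagrange interpolation formula with nodes 2, 3, 6:
  L_0(x) = (x - 3)(x - 6) / 4
  L_1(x) = (x - 2)(x - 6) / -3
  L_2(x) = (x - 2)(x - 3) / 12
Then f(x) = -15·L_0(x) - 38·L_1(x) - 167·L_2(x).
Expanding and collecting terms gives f(x) = -5x² + 2x + 1.
Check: f(3) = -38. ✓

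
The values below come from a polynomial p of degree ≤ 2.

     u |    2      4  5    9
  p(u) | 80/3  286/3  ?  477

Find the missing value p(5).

The 3 known points determine the degree-2 polynomial uniquely.
Write p(u) = au^2 + bu + c. Substituting each data point gives a linear system:
  4a + 2b + c = 80/3
  16a + 4b + c = 286/3
  81a + 9b + c = 477
Solving the system yields a = 6, b = -5/3, c = 6.
So p(u) = 6u² - (5/3)u + 6.
Then p(5) = 443/3.

443/3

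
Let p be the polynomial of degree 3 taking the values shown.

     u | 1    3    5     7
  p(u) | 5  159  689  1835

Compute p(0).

-6

Using the Lagrange interpolation formula with nodes 1, 3, 5, 7:
  L_0(u) = (u - 3)(u - 5)(u - 7) / -48
  L_1(u) = (u - 1)(u - 5)(u - 7) / 16
  L_2(u) = (u - 1)(u - 3)(u - 7) / -16
  L_3(u) = (u - 1)(u - 3)(u - 5) / 48
Then p(u) = 5·L_0(u) + 159·L_1(u) + 689·L_2(u) + 1835·L_3(u).
Expanding and collecting terms gives p(u) = 5u^3 + 2u^2 + 4u - 6.
Evaluating at u = 0: p(0) = -6.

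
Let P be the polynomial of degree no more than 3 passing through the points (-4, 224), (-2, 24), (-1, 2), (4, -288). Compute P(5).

Using the Lagrange interpolation formula with nodes -4, -2, -1, 4:
  L_0(t) = (t + 2)(t + 1)(t - 4) / -48
  L_1(t) = (t + 4)(t + 1)(t - 4) / 12
  L_2(t) = (t + 4)(t + 2)(t - 4) / -15
  L_3(t) = (t + 4)(t + 2)(t + 1) / 240
Then P(t) = 224·L_0(t) + 24·L_1(t) + 2·L_2(t) - 288·L_3(t).
Expanding and collecting terms gives P(t) = -4t³ - 2t².
Evaluating at t = 5: P(5) = -550.

-550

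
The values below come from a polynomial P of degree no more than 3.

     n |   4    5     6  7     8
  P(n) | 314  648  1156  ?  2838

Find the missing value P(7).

The 4 known points determine the degree-3 polynomial uniquely.
Write P(n) = an^3 + bn^2 + cn + d. Substituting each data point gives a linear system:
  64a + 16b + 4c + d = 314
  125a + 25b + 5c + d = 648
  216a + 36b + 6c + d = 1156
  512a + 64b + 8c + d = 2838
Solving the system yields a = 6, b = -3, c = -5, d = -2.
So P(n) = 6n^3 - 3n^2 - 5n - 2.
Then P(7) = 1874.

1874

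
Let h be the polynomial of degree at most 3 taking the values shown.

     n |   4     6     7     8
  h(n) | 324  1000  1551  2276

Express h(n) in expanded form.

h(n) = 4n^3 + 3n^2 + 4n + 4

Write h(n) = an^3 + bn^2 + cn + d. Substituting each data point gives a linear system:
  64a + 16b + 4c + d = 324
  216a + 36b + 6c + d = 1000
  343a + 49b + 7c + d = 1551
  512a + 64b + 8c + d = 2276
Solving the system yields a = 4, b = 3, c = 4, d = 4.
So h(n) = 4n^3 + 3n^2 + 4n + 4.
Check: h(6) = 1000. ✓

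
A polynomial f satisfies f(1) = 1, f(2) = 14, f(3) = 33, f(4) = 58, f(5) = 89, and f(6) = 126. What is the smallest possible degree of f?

Forward differences of the values at n = 1, 2, 3, 4, 5, 6:
  f  : 1  14  33  58  89  126
  Δ  : 13  19  25  31  37
  Δ^2: 6  6  6  6
  Δ^3: 0  0  0
  Δ^4: 0  0
  Δ^5: 0
The second differences are constant (6) and nonzero, while all higher differences vanish, so the minimal degree is 2.

2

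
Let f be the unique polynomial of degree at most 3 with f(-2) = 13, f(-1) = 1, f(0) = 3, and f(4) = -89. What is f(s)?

f(s) = -2s^3 + s^2 + 5s + 3

Write f(s) = as^3 + bs^2 + cs + d. Substituting each data point gives a linear system:
  -8a + 4b - 2c + d = 13
  -a + b - c + d = 1
  d = 3
  64a + 16b + 4c + d = -89
Solving the system yields a = -2, b = 1, c = 5, d = 3.
So f(s) = -2s^3 + s^2 + 5s + 3.
Check: f(4) = -89. ✓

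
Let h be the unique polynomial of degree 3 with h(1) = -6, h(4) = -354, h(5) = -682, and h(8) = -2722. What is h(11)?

Write h(t) = at^3 + bt^2 + ct + d. Substituting each data point gives a linear system:
  a + b + c + d = -6
  64a + 16b + 4c + d = -354
  125a + 25b + 5c + d = -682
  512a + 64b + 8c + d = -2722
Solving the system yields a = -5, b = -3, c = 4, d = -2.
So h(t) = -5t^3 - 3t^2 + 4t - 2.
Then h(11) = -6976.

-6976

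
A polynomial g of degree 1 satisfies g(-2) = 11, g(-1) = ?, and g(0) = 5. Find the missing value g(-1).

On equispaced nodes a degree-1 polynomial has vanishing second forward difference, so
  g(-2) - 2·g(-1) + g(0) = 0.
Substituting the known values and solving for g(-1):
  -2·g(-1) = -16
  g(-1) = 8.

8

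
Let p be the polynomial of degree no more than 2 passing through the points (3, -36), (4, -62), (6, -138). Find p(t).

p(t) = -4t^2 + 2t - 6

Write p(t) = at^2 + bt + c. Substituting each data point gives a linear system:
  9a + 3b + c = -36
  16a + 4b + c = -62
  36a + 6b + c = -138
Solving the system yields a = -4, b = 2, c = -6.
So p(t) = -4t^2 + 2t - 6.
Check: p(3) = -36. ✓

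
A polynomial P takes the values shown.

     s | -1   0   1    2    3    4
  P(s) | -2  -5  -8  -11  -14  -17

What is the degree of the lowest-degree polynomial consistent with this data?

1

Forward differences of the values at s = -1, 0, 1, 2, 3, 4:
  P  : -2  -5  -8  -11  -14  -17
  Δ  : -3  -3  -3  -3  -3
  Δ^2: 0  0  0  0
  Δ^3: 0  0  0
  Δ^4: 0  0
  Δ^5: 0
The first differences are constant (-3) and nonzero, while all higher differences vanish, so the minimal degree is 1.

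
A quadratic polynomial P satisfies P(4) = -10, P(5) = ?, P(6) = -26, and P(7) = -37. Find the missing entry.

On equispaced nodes a degree-2 polynomial has vanishing third forward difference, so
  - P(4) + 3·P(5) - 3·P(6) + P(7) = 0.
Substituting the known values and solving for P(5):
  3·P(5) = -51
  P(5) = -17.

-17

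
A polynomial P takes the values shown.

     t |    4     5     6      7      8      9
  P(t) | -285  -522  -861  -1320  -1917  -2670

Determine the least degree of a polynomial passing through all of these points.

Forward differences of the values at t = 4, 5, 6, 7, 8, 9:
  P  : -285  -522  -861  -1320  -1917  -2670
  Δ  : -237  -339  -459  -597  -753
  Δ^2: -102  -120  -138  -156
  Δ^3: -18  -18  -18
  Δ^4: 0  0
  Δ^5: 0
The third differences are constant (-18) and nonzero, while all higher differences vanish, so the minimal degree is 3.

3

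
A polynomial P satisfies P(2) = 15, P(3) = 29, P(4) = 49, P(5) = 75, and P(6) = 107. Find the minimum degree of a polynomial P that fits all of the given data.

Forward differences of the values at n = 2, 3, 4, 5, 6:
  P  : 15  29  49  75  107
  Δ  : 14  20  26  32
  Δ^2: 6  6  6
  Δ^3: 0  0
  Δ^4: 0
The second differences are constant (6) and nonzero, while all higher differences vanish, so the minimal degree is 2.

2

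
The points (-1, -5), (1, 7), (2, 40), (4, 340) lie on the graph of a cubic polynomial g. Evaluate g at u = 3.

139

Using the Lagrange interpolation formula with nodes -1, 1, 2, 4:
  L_0(u) = (u - 1)(u - 2)(u - 4) / -30
  L_1(u) = (u + 1)(u - 2)(u - 4) / 6
  L_2(u) = (u + 1)(u - 1)(u - 4) / -6
  L_3(u) = (u + 1)(u - 1)(u - 2) / 30
Then g(u) = -5·L_0(u) + 7·L_1(u) + 40·L_2(u) + 340·L_3(u).
Expanding and collecting terms gives g(u) = 6u^3 - 3u^2 + 4.
Evaluating at u = 3: g(3) = 139.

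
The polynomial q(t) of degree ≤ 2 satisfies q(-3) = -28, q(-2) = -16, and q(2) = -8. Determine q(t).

q(t) = -2t^2 + 2t - 4

Write q(t) = at^2 + bt + c. Substituting each data point gives a linear system:
  9a - 3b + c = -28
  4a - 2b + c = -16
  4a + 2b + c = -8
Solving the system yields a = -2, b = 2, c = -4.
So q(t) = -2t² + 2t - 4.
Check: q(-3) = -28. ✓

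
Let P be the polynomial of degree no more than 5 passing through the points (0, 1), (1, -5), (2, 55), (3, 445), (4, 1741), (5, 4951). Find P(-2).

-5

Using the Lagrange interpolation formula with nodes 0, 1, 2, 3, 4, 5:
  L_0(x) = (x - 1)(x - 2)(x - 3)(x - 4)(x - 5) / -120
  L_1(x) = x(x - 2)(x - 3)(x - 4)(x - 5) / 24
  L_2(x) = x(x - 1)(x - 3)(x - 4)(x - 5) / -12
  L_3(x) = x(x - 1)(x - 2)(x - 4)(x - 5) / 12
  L_4(x) = x(x - 1)(x - 2)(x - 3)(x - 5) / -24
  L_5(x) = x(x - 1)(x - 2)(x - 3)(x - 4) / 120
Then P(x) = 1·L_0(x) - 5·L_1(x) + 55·L_2(x) + 445·L_3(x) + 1741·L_4(x) + 4951·L_5(x).
Expanding and collecting terms gives P(x) = x⁵ + 3x⁴ + x³ - 6x² - 5x + 1.
Evaluating at x = -2: P(-2) = -5.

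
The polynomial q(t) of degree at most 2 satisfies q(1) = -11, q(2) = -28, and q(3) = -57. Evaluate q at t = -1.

-13

Using the Lagrange interpolation formula with nodes 1, 2, 3:
  L_0(t) = (t - 2)(t - 3) / 2
  L_1(t) = (t - 1)(t - 3) / -1
  L_2(t) = (t - 1)(t - 2) / 2
Then q(t) = -11·L_0(t) - 28·L_1(t) - 57·L_2(t).
Expanding and collecting terms gives q(t) = -6t² + t - 6.
Evaluating at t = -1: q(-1) = -13.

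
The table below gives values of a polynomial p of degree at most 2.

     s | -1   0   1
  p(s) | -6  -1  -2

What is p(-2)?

Using the Lagrange interpolation formula with nodes -1, 0, 1:
  L_0(s) = s(s - 1) / 2
  L_1(s) = (s + 1)(s - 1) / -1
  L_2(s) = (s + 1)s / 2
Then p(s) = -6·L_0(s) - 1·L_1(s) - 2·L_2(s).
Expanding and collecting terms gives p(s) = -3s² + 2s - 1.
Evaluating at s = -2: p(-2) = -17.

-17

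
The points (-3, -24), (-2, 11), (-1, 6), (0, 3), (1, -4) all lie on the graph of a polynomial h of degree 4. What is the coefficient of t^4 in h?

-2

Write h(t) = at^4 + bt^3 + ct^2 + dt + e. Substituting each data point gives a linear system:
  81a - 27b + 9c - 3d + e = -24
  16a - 8b + 4c - 2d + e = 11
  a - b + c - d + e = 6
  e = 3
  a + b + c + d + e = -4
Solving the system yields a = -2, b = -5, c = 0, d = 0, e = 3.
So h(t) = -2t^4 - 5t^3 + 3.
The leading coefficient is -2.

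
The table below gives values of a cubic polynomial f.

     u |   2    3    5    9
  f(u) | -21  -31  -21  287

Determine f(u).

f(u) = u^3 - 5u^2 - 4u - 1

Using the Lagrange interpolation formula with nodes 2, 3, 5, 9:
  L_0(u) = (u - 3)(u - 5)(u - 9) / -21
  L_1(u) = (u - 2)(u - 5)(u - 9) / 12
  L_2(u) = (u - 2)(u - 3)(u - 9) / -24
  L_3(u) = (u - 2)(u - 3)(u - 5) / 168
Then f(u) = -21·L_0(u) - 31·L_1(u) - 21·L_2(u) + 287·L_3(u).
Expanding and collecting terms gives f(u) = u^3 - 5u^2 - 4u - 1.
Check: f(3) = -31. ✓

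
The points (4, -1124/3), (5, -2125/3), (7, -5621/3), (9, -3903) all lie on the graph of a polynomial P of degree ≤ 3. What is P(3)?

Using the Lagrange interpolation formula with nodes 4, 5, 7, 9:
  L_0(n) = (n - 5)(n - 7)(n - 9) / -15
  L_1(n) = (n - 4)(n - 7)(n - 9) / 8
  L_2(n) = (n - 4)(n - 5)(n - 9) / -12
  L_3(n) = (n - 4)(n - 5)(n - 7) / 40
Then P(n) = -1124/3·L_0(n) - 2125/3·L_1(n) - 5621/3·L_2(n) - 3903·L_3(n).
Expanding and collecting terms gives P(n) = -5n^3 - 3n^2 - (5/3)n.
Evaluating at n = 3: P(3) = -167.

-167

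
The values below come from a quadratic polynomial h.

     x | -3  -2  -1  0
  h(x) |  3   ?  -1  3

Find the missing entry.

On equispaced nodes a degree-2 polynomial has vanishing third forward difference, so
  - h(-3) + 3·h(-2) - 3·h(-1) + h(0) = 0.
Substituting the known values and solving for h(-2):
  3·h(-2) = -3
  h(-2) = -1.

-1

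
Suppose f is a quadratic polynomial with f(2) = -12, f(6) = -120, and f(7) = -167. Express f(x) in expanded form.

f(x) = -4x^2 + 5x - 6

Write f(x) = ax^2 + bx + c. Substituting each data point gives a linear system:
  4a + 2b + c = -12
  36a + 6b + c = -120
  49a + 7b + c = -167
Solving the system yields a = -4, b = 5, c = -6.
So f(x) = -4x^2 + 5x - 6.
Check: f(6) = -120. ✓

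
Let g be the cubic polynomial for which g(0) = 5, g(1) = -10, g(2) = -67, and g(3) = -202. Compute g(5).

-850

Forward differences of the values at t = 0, 1, 2, 3:
  g  : 5  -10  -67  -202
  Δ  : -15  -57  -135
  Δ^2: -42  -78
  Δ^3: -36
The third differences are constant, confirming degree 3.
Interpolating (Newton forward form) and evaluating at t = 5 gives g(5) = -850.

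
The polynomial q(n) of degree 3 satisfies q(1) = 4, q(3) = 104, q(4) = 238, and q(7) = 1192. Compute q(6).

764

Write q(n) = an^3 + bn^2 + cn + d. Substituting each data point gives a linear system:
  a + b + c + d = 4
  27a + 9b + 3c + d = 104
  64a + 16b + 4c + d = 238
  343a + 49b + 7c + d = 1192
Solving the system yields a = 3, b = 4, c = -5, d = 2.
So q(n) = 3n³ + 4n² - 5n + 2.
Then q(6) = 764.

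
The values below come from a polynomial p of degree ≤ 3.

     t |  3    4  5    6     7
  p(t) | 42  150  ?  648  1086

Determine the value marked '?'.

The 4 known points determine the degree-3 polynomial uniquely.
Write p(t) = at^3 + bt^2 + ct + d. Substituting each data point gives a linear system:
  27a + 9b + 3c + d = 42
  64a + 16b + 4c + d = 150
  216a + 36b + 6c + d = 648
  343a + 49b + 7c + d = 1086
Solving the system yields a = 4, b = -5, c = -5, d = -6.
So p(t) = 4t^3 - 5t^2 - 5t - 6.
Then p(5) = 344.

344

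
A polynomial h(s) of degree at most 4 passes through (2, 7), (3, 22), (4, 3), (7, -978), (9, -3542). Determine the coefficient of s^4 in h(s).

-1

Write h(s) = as^4 + bs^3 + cs^2 + ds + e. Substituting each data point gives a linear system:
  16a + 8b + 4c + 2d + e = 7
  81a + 27b + 9c + 3d + e = 22
  256a + 64b + 16c + 4d + e = 3
  2401a + 343b + 49c + 7d + e = -978
  6561a + 729b + 81c + 9d + e = -3542
Solving the system yields a = -1, b = 4, c = 2, d = -6, e = -5.
So h(s) = -s⁴ + 4s³ + 2s² - 6s - 5.
The leading coefficient is -1.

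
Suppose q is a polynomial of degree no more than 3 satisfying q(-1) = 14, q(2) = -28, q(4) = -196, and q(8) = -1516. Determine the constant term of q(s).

4

Write q(s) = as^3 + bs^2 + cs + d. Substituting each data point gives a linear system:
  -a + b - c + d = 14
  8a + 4b + 2c + d = -28
  64a + 16b + 4c + d = -196
  512a + 64b + 8c + d = -1516
Solving the system yields a = -3, b = 1, c = -6, d = 4.
So q(s) = -3s^3 + s^2 - 6s + 4.
The constant term is 4.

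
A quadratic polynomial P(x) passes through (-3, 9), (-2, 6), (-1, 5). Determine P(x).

P(x) = x^2 + 2x + 6

Write P(x) = ax^2 + bx + c. Substituting each data point gives a linear system:
  9a - 3b + c = 9
  4a - 2b + c = 6
  a - b + c = 5
Solving the system yields a = 1, b = 2, c = 6.
So P(x) = x^2 + 2x + 6.
Check: P(-3) = 9. ✓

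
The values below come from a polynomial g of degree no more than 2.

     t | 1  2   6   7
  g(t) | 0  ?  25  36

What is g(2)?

The 3 known points determine the degree-2 polynomial uniquely.
Write g(t) = at^2 + bt + c. Substituting each data point gives a linear system:
  a + b + c = 0
  36a + 6b + c = 25
  49a + 7b + c = 36
Solving the system yields a = 1, b = -2, c = 1.
So g(t) = t^2 - 2t + 1.
Then g(2) = 1.

1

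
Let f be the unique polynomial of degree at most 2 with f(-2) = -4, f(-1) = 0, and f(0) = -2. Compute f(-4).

-30

Write f(t) = at^2 + bt + c. Substituting each data point gives a linear system:
  4a - 2b + c = -4
  a - b + c = 0
  c = -2
Solving the system yields a = -3, b = -5, c = -2.
So f(t) = -3t^2 - 5t - 2.
Then f(-4) = -30.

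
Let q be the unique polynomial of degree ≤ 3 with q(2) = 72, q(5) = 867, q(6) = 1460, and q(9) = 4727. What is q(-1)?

Write q(x) = ax^3 + bx^2 + cx + d. Substituting each data point gives a linear system:
  8a + 4b + 2c + d = 72
  125a + 25b + 5c + d = 867
  216a + 36b + 6c + d = 1460
  729a + 81b + 9c + d = 4727
Solving the system yields a = 6, b = 4, c = 3, d = 2.
So q(x) = 6x^3 + 4x^2 + 3x + 2.
Then q(-1) = -3.

-3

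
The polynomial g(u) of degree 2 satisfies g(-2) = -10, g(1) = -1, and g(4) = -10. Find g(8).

-50

Forward differences of the values at u = -2, 1, 4:
  g  : -10  -1  -10
  Δ  : 9  -9
  Δ^2: -18
The second differences are constant, confirming degree 2.
Interpolating (Newton forward form) and evaluating at u = 8 gives g(8) = -50.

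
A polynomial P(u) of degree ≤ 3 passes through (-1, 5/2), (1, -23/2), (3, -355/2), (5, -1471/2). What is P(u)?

Using the Lagrange interpolation formula with nodes -1, 1, 3, 5:
  L_0(u) = (u - 1)(u - 3)(u - 5) / -48
  L_1(u) = (u + 1)(u - 3)(u - 5) / 16
  L_2(u) = (u + 1)(u - 1)(u - 5) / -16
  L_3(u) = (u + 1)(u - 1)(u - 3) / 48
Then P(u) = 5/2·L_0(u) - 23/2·L_1(u) - 355/2·L_2(u) - 1471/2·L_3(u).
Expanding and collecting terms gives P(u) = -5u^3 - 4u^2 - 2u - 1/2.
Check: P(5) = -1471/2. ✓

P(u) = -5u^3 - 4u^2 - 2u - 1/2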